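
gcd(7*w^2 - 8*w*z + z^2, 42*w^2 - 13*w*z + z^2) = -7*w + z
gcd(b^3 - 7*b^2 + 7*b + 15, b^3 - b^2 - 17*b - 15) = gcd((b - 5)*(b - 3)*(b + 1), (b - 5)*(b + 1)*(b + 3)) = b^2 - 4*b - 5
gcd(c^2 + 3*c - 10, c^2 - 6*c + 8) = c - 2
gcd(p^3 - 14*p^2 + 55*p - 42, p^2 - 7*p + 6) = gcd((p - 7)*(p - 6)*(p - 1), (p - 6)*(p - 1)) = p^2 - 7*p + 6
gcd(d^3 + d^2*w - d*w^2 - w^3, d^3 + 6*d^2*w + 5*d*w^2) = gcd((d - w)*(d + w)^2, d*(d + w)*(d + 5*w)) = d + w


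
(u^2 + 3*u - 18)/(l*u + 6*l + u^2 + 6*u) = (u - 3)/(l + u)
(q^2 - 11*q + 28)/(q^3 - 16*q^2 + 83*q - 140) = 1/(q - 5)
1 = 1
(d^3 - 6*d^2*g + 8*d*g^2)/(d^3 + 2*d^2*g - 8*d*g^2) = (d - 4*g)/(d + 4*g)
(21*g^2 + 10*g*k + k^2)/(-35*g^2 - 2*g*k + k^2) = (-21*g^2 - 10*g*k - k^2)/(35*g^2 + 2*g*k - k^2)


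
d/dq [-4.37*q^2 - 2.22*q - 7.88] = -8.74*q - 2.22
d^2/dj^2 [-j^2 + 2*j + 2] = -2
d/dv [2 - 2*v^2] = -4*v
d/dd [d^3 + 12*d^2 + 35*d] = 3*d^2 + 24*d + 35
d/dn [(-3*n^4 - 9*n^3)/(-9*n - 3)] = n^2*(9*n^2 + 22*n + 9)/(9*n^2 + 6*n + 1)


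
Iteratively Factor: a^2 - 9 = (a - 3)*(a + 3)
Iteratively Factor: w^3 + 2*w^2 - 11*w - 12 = (w + 4)*(w^2 - 2*w - 3) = (w - 3)*(w + 4)*(w + 1)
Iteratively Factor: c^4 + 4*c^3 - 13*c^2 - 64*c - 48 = (c + 3)*(c^3 + c^2 - 16*c - 16) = (c + 1)*(c + 3)*(c^2 - 16) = (c - 4)*(c + 1)*(c + 3)*(c + 4)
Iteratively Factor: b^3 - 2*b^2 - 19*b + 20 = (b - 1)*(b^2 - b - 20) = (b - 1)*(b + 4)*(b - 5)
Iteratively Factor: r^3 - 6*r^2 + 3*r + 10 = (r - 5)*(r^2 - r - 2) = (r - 5)*(r + 1)*(r - 2)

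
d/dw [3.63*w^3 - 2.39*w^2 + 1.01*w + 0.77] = 10.89*w^2 - 4.78*w + 1.01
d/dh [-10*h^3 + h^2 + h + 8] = -30*h^2 + 2*h + 1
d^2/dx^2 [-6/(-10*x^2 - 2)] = 30*(15*x^2 - 1)/(5*x^2 + 1)^3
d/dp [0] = 0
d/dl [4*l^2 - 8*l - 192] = 8*l - 8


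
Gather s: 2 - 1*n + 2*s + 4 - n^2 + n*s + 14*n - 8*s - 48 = -n^2 + 13*n + s*(n - 6) - 42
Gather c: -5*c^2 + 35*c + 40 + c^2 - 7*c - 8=-4*c^2 + 28*c + 32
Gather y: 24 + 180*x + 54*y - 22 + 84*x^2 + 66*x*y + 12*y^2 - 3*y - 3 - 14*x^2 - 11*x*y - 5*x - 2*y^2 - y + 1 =70*x^2 + 175*x + 10*y^2 + y*(55*x + 50)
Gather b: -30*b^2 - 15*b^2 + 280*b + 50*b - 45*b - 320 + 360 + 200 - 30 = -45*b^2 + 285*b + 210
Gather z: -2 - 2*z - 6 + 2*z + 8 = 0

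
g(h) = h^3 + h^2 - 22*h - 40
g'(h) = 3*h^2 + 2*h - 22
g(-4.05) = -0.93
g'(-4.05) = 19.11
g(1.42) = -66.36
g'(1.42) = -13.11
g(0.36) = -47.74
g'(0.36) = -20.89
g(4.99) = -0.63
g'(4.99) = 62.68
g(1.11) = -61.82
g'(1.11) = -16.08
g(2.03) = -72.17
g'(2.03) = -5.58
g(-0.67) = -25.11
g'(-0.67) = -21.99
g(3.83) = -53.41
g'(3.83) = 29.67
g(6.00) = 80.00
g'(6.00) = 98.00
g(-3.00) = 8.00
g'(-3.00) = -1.00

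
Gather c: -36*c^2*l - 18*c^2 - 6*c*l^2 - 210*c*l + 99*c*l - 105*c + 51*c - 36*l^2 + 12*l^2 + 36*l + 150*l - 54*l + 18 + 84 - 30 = c^2*(-36*l - 18) + c*(-6*l^2 - 111*l - 54) - 24*l^2 + 132*l + 72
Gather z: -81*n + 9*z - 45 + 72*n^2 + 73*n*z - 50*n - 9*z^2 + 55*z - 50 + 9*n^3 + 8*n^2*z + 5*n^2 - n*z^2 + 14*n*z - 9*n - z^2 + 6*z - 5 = 9*n^3 + 77*n^2 - 140*n + z^2*(-n - 10) + z*(8*n^2 + 87*n + 70) - 100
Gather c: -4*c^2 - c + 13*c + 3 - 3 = -4*c^2 + 12*c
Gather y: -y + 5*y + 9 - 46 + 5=4*y - 32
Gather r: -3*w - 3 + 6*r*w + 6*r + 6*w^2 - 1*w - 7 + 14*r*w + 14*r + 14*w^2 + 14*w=r*(20*w + 20) + 20*w^2 + 10*w - 10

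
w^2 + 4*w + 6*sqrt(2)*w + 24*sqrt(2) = (w + 4)*(w + 6*sqrt(2))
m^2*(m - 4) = m^3 - 4*m^2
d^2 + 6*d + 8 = (d + 2)*(d + 4)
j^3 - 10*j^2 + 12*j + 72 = (j - 6)^2*(j + 2)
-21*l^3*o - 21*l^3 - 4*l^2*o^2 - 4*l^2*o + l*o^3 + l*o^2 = (-7*l + o)*(3*l + o)*(l*o + l)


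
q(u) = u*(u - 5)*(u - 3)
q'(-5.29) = 183.59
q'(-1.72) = 51.40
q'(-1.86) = 55.14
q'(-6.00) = 219.00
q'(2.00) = -5.00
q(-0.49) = -9.39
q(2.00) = 6.00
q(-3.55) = -198.81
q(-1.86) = -62.01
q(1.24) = 8.21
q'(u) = u*(u - 5) + u*(u - 3) + (u - 5)*(u - 3) = 3*u^2 - 16*u + 15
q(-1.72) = -54.56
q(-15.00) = -5400.00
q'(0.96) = 2.40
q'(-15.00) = 930.00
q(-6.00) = -594.00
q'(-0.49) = 23.56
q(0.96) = 7.91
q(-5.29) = -451.26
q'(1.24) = -0.23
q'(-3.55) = 109.61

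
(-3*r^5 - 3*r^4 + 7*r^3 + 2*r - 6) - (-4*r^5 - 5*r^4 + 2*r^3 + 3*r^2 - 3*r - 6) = r^5 + 2*r^4 + 5*r^3 - 3*r^2 + 5*r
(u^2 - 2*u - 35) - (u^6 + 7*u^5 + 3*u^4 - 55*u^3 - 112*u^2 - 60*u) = -u^6 - 7*u^5 - 3*u^4 + 55*u^3 + 113*u^2 + 58*u - 35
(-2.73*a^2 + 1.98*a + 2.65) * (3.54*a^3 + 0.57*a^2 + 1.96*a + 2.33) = -9.6642*a^5 + 5.4531*a^4 + 5.1588*a^3 - 0.969600000000001*a^2 + 9.8074*a + 6.1745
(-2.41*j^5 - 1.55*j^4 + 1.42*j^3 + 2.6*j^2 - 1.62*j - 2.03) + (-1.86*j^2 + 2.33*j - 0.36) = -2.41*j^5 - 1.55*j^4 + 1.42*j^3 + 0.74*j^2 + 0.71*j - 2.39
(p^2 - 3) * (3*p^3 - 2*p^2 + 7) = 3*p^5 - 2*p^4 - 9*p^3 + 13*p^2 - 21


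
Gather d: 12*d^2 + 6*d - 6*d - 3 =12*d^2 - 3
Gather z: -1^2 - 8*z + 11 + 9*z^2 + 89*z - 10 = 9*z^2 + 81*z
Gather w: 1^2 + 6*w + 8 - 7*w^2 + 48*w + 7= -7*w^2 + 54*w + 16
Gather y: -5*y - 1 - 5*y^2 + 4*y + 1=-5*y^2 - y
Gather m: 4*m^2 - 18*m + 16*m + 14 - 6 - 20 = 4*m^2 - 2*m - 12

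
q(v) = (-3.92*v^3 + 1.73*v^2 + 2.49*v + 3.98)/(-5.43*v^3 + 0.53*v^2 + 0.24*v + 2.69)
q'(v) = (-11.76*v^2 + 3.46*v + 2.49)/(-5.43*v^3 + 0.53*v^2 + 0.24*v + 2.69) + (16.29*v^2 - 1.06*v - 0.24)*(-3.92*v^3 + 1.73*v^2 + 2.49*v + 3.98)/(-5.43*v^3 + 0.53*v^2 + 0.24*v + 2.69)^2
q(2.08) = 0.43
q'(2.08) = 0.28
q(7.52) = 0.68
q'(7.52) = 0.01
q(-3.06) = 0.77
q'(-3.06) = 0.01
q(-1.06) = 0.84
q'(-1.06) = 0.18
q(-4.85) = 0.76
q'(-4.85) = 0.00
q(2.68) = 0.54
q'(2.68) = 0.12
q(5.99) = 0.67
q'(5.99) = 0.01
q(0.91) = -6.35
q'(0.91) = 110.19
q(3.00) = 0.57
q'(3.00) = 0.08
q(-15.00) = 0.74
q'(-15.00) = 0.00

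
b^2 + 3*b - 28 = (b - 4)*(b + 7)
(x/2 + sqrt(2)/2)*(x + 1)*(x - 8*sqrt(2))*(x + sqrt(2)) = x^4/2 - 3*sqrt(2)*x^3 + x^3/2 - 15*x^2 - 3*sqrt(2)*x^2 - 15*x - 8*sqrt(2)*x - 8*sqrt(2)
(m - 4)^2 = m^2 - 8*m + 16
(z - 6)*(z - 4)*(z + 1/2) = z^3 - 19*z^2/2 + 19*z + 12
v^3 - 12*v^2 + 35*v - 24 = (v - 8)*(v - 3)*(v - 1)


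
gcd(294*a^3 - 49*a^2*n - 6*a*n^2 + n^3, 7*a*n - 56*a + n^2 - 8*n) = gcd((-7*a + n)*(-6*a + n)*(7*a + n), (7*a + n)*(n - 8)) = 7*a + n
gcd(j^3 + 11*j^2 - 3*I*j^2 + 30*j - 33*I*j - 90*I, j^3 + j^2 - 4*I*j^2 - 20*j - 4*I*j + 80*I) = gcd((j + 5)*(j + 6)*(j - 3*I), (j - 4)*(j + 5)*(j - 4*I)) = j + 5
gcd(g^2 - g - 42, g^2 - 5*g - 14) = g - 7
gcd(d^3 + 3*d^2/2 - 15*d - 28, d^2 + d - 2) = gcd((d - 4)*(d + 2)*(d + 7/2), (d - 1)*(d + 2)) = d + 2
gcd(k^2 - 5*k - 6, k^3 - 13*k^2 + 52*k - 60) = k - 6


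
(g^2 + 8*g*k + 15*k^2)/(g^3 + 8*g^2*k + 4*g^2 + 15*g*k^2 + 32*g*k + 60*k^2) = 1/(g + 4)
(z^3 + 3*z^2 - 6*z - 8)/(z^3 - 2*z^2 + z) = (z^3 + 3*z^2 - 6*z - 8)/(z*(z^2 - 2*z + 1))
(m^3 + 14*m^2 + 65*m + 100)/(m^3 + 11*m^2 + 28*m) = (m^2 + 10*m + 25)/(m*(m + 7))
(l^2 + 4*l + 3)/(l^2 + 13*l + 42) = (l^2 + 4*l + 3)/(l^2 + 13*l + 42)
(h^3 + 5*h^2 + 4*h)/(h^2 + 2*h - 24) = h*(h^2 + 5*h + 4)/(h^2 + 2*h - 24)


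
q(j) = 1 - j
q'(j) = -1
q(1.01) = -0.01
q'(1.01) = -1.00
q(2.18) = -1.18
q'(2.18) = -1.00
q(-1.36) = 2.36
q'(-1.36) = -1.00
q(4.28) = -3.28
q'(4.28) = -1.00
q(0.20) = 0.80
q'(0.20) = -1.00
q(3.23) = -2.23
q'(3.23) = -1.00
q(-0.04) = 1.04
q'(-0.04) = -1.00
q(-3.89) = 4.89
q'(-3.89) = -1.00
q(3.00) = -2.00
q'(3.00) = -1.00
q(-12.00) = 13.00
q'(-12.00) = -1.00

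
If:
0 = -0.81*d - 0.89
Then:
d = -1.10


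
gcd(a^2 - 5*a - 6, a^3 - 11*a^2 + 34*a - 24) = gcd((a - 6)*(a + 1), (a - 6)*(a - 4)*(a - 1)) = a - 6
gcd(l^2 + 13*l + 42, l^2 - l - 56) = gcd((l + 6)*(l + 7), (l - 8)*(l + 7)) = l + 7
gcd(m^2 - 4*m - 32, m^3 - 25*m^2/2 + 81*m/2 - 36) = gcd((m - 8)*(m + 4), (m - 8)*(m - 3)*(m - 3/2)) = m - 8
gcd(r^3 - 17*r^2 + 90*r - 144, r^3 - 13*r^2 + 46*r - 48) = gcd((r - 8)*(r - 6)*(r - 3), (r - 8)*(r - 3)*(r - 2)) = r^2 - 11*r + 24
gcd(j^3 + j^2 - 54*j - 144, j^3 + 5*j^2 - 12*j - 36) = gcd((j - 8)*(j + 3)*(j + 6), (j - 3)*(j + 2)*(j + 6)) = j + 6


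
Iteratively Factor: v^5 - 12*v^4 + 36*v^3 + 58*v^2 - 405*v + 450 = (v - 5)*(v^4 - 7*v^3 + v^2 + 63*v - 90) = (v - 5)*(v + 3)*(v^3 - 10*v^2 + 31*v - 30) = (v - 5)*(v - 3)*(v + 3)*(v^2 - 7*v + 10) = (v - 5)^2*(v - 3)*(v + 3)*(v - 2)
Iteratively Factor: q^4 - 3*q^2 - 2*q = (q + 1)*(q^3 - q^2 - 2*q) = (q - 2)*(q + 1)*(q^2 + q) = (q - 2)*(q + 1)^2*(q)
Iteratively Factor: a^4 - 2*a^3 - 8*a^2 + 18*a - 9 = (a + 3)*(a^3 - 5*a^2 + 7*a - 3) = (a - 1)*(a + 3)*(a^2 - 4*a + 3) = (a - 1)^2*(a + 3)*(a - 3)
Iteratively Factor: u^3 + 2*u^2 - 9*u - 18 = (u - 3)*(u^2 + 5*u + 6) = (u - 3)*(u + 3)*(u + 2)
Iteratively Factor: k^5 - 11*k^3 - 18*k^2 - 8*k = (k - 4)*(k^4 + 4*k^3 + 5*k^2 + 2*k) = k*(k - 4)*(k^3 + 4*k^2 + 5*k + 2) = k*(k - 4)*(k + 1)*(k^2 + 3*k + 2) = k*(k - 4)*(k + 1)^2*(k + 2)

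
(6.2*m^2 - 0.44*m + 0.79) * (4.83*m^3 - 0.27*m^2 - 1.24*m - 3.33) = 29.946*m^5 - 3.7992*m^4 - 3.7535*m^3 - 20.3137*m^2 + 0.4856*m - 2.6307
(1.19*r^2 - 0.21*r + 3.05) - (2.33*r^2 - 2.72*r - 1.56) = -1.14*r^2 + 2.51*r + 4.61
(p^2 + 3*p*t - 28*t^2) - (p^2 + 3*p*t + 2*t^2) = -30*t^2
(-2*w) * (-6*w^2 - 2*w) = 12*w^3 + 4*w^2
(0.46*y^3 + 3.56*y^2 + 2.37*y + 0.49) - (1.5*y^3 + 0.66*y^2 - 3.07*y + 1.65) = -1.04*y^3 + 2.9*y^2 + 5.44*y - 1.16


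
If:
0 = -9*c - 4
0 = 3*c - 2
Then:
No Solution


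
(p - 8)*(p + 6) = p^2 - 2*p - 48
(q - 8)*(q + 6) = q^2 - 2*q - 48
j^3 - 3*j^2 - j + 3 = (j - 3)*(j - 1)*(j + 1)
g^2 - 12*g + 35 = (g - 7)*(g - 5)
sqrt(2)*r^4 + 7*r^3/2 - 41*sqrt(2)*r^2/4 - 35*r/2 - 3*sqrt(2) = (r - 2*sqrt(2))*(r + sqrt(2)/2)*(r + 3*sqrt(2))*(sqrt(2)*r + 1/2)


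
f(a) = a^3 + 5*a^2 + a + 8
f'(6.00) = 169.00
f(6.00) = 410.00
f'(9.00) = 334.00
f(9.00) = 1151.00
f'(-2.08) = -6.82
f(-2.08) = 18.55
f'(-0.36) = -2.21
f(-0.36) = 8.24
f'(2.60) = 47.28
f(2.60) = 61.98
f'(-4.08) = 10.14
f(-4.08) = 19.23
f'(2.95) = 56.61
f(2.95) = 80.13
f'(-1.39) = -7.10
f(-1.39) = 13.58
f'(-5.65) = 40.27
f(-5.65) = -18.40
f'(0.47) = 6.36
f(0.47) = 9.68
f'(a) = 3*a^2 + 10*a + 1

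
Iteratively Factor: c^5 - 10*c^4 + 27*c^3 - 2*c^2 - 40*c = (c + 1)*(c^4 - 11*c^3 + 38*c^2 - 40*c) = c*(c + 1)*(c^3 - 11*c^2 + 38*c - 40) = c*(c - 5)*(c + 1)*(c^2 - 6*c + 8) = c*(c - 5)*(c - 4)*(c + 1)*(c - 2)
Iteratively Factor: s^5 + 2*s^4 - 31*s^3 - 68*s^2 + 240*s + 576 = (s + 4)*(s^4 - 2*s^3 - 23*s^2 + 24*s + 144) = (s - 4)*(s + 4)*(s^3 + 2*s^2 - 15*s - 36) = (s - 4)^2*(s + 4)*(s^2 + 6*s + 9) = (s - 4)^2*(s + 3)*(s + 4)*(s + 3)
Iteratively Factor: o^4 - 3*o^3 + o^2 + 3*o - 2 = (o + 1)*(o^3 - 4*o^2 + 5*o - 2) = (o - 2)*(o + 1)*(o^2 - 2*o + 1) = (o - 2)*(o - 1)*(o + 1)*(o - 1)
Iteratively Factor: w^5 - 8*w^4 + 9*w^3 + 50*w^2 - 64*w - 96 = (w + 2)*(w^4 - 10*w^3 + 29*w^2 - 8*w - 48) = (w - 3)*(w + 2)*(w^3 - 7*w^2 + 8*w + 16) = (w - 4)*(w - 3)*(w + 2)*(w^2 - 3*w - 4) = (w - 4)*(w - 3)*(w + 1)*(w + 2)*(w - 4)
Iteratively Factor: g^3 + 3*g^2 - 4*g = (g + 4)*(g^2 - g) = g*(g + 4)*(g - 1)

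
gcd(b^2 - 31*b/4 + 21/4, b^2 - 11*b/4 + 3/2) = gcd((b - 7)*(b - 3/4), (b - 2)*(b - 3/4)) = b - 3/4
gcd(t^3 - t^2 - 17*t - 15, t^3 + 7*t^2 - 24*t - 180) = t - 5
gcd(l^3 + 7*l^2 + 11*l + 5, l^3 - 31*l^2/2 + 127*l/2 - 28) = 1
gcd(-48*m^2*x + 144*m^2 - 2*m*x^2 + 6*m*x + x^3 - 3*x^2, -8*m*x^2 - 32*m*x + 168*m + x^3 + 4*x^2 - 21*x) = -8*m*x + 24*m + x^2 - 3*x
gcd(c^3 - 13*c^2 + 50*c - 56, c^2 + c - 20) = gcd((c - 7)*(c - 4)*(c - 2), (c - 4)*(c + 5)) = c - 4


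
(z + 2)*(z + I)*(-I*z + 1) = -I*z^3 + 2*z^2 - 2*I*z^2 + 4*z + I*z + 2*I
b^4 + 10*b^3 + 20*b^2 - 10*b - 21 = (b - 1)*(b + 1)*(b + 3)*(b + 7)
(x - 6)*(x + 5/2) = x^2 - 7*x/2 - 15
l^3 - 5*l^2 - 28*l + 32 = (l - 8)*(l - 1)*(l + 4)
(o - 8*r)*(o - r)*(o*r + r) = o^3*r - 9*o^2*r^2 + o^2*r + 8*o*r^3 - 9*o*r^2 + 8*r^3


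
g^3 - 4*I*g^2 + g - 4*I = (g - 4*I)*(g - I)*(g + I)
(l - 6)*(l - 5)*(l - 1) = l^3 - 12*l^2 + 41*l - 30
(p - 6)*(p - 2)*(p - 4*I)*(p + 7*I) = p^4 - 8*p^3 + 3*I*p^3 + 40*p^2 - 24*I*p^2 - 224*p + 36*I*p + 336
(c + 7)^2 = c^2 + 14*c + 49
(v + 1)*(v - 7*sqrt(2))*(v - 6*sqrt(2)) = v^3 - 13*sqrt(2)*v^2 + v^2 - 13*sqrt(2)*v + 84*v + 84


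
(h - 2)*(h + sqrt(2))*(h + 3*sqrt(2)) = h^3 - 2*h^2 + 4*sqrt(2)*h^2 - 8*sqrt(2)*h + 6*h - 12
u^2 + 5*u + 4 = (u + 1)*(u + 4)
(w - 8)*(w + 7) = w^2 - w - 56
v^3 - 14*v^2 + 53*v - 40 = (v - 8)*(v - 5)*(v - 1)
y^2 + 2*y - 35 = (y - 5)*(y + 7)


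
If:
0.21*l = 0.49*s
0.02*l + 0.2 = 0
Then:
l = -10.00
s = -4.29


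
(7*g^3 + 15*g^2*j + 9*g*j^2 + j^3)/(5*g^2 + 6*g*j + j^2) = (7*g^2 + 8*g*j + j^2)/(5*g + j)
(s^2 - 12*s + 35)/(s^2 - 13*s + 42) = (s - 5)/(s - 6)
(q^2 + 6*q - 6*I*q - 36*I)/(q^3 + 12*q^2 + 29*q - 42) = (q - 6*I)/(q^2 + 6*q - 7)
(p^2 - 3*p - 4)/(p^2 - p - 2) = (p - 4)/(p - 2)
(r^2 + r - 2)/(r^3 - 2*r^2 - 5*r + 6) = 1/(r - 3)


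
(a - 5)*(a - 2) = a^2 - 7*a + 10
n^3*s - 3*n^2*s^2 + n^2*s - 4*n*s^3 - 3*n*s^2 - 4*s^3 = (n - 4*s)*(n + s)*(n*s + s)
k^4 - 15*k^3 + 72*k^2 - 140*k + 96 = (k - 8)*(k - 3)*(k - 2)^2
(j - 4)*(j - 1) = j^2 - 5*j + 4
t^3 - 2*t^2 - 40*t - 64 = (t - 8)*(t + 2)*(t + 4)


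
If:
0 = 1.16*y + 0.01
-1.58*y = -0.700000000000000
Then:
No Solution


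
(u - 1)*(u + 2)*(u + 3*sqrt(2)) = u^3 + u^2 + 3*sqrt(2)*u^2 - 2*u + 3*sqrt(2)*u - 6*sqrt(2)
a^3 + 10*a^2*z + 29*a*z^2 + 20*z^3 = (a + z)*(a + 4*z)*(a + 5*z)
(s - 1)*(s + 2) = s^2 + s - 2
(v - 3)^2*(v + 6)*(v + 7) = v^4 + 7*v^3 - 27*v^2 - 135*v + 378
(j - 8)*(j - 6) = j^2 - 14*j + 48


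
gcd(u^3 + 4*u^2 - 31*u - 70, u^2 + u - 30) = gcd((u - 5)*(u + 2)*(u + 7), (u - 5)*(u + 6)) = u - 5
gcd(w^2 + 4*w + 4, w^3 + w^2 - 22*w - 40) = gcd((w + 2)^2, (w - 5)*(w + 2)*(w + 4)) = w + 2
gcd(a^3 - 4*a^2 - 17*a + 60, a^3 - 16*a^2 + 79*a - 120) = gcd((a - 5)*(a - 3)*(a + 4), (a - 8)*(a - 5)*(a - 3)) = a^2 - 8*a + 15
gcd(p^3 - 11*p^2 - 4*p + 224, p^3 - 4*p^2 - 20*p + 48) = p + 4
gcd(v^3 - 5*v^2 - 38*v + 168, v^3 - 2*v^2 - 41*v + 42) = v^2 - v - 42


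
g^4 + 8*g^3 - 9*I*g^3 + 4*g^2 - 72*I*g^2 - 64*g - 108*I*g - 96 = (g + 2)*(g + 6)*(g - 8*I)*(g - I)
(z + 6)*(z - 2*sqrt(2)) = z^2 - 2*sqrt(2)*z + 6*z - 12*sqrt(2)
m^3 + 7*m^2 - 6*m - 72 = (m - 3)*(m + 4)*(m + 6)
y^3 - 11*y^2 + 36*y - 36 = (y - 6)*(y - 3)*(y - 2)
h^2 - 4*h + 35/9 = (h - 7/3)*(h - 5/3)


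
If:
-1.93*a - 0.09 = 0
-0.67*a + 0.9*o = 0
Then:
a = -0.05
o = -0.03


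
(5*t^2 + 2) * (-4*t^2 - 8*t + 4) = -20*t^4 - 40*t^3 + 12*t^2 - 16*t + 8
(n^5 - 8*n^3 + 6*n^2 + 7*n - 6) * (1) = n^5 - 8*n^3 + 6*n^2 + 7*n - 6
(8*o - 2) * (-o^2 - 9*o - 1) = -8*o^3 - 70*o^2 + 10*o + 2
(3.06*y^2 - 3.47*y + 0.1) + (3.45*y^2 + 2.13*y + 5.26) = 6.51*y^2 - 1.34*y + 5.36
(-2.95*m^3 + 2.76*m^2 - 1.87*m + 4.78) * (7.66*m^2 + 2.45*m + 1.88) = -22.597*m^5 + 13.9141*m^4 - 13.1082*m^3 + 37.2221*m^2 + 8.1954*m + 8.9864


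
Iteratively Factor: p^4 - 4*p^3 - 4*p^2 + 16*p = (p + 2)*(p^3 - 6*p^2 + 8*p) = (p - 2)*(p + 2)*(p^2 - 4*p) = p*(p - 2)*(p + 2)*(p - 4)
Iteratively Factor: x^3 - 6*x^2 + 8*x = (x - 4)*(x^2 - 2*x) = x*(x - 4)*(x - 2)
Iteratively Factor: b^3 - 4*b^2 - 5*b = (b)*(b^2 - 4*b - 5) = b*(b - 5)*(b + 1)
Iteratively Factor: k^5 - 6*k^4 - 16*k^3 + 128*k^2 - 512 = (k - 4)*(k^4 - 2*k^3 - 24*k^2 + 32*k + 128) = (k - 4)^2*(k^3 + 2*k^2 - 16*k - 32) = (k - 4)^2*(k + 2)*(k^2 - 16) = (k - 4)^3*(k + 2)*(k + 4)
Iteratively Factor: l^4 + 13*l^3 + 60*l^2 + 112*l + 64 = (l + 4)*(l^3 + 9*l^2 + 24*l + 16) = (l + 4)^2*(l^2 + 5*l + 4) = (l + 1)*(l + 4)^2*(l + 4)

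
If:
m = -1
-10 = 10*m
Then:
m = -1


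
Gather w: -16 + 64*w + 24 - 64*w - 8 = 0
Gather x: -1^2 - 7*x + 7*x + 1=0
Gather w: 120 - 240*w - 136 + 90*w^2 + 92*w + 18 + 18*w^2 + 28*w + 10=108*w^2 - 120*w + 12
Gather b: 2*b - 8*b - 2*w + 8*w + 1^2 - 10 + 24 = -6*b + 6*w + 15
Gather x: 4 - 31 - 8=-35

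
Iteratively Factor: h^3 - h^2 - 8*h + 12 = (h - 2)*(h^2 + h - 6) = (h - 2)^2*(h + 3)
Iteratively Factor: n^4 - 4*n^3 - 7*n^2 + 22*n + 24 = (n - 3)*(n^3 - n^2 - 10*n - 8) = (n - 3)*(n + 2)*(n^2 - 3*n - 4) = (n - 4)*(n - 3)*(n + 2)*(n + 1)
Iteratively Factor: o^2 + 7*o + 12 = (o + 3)*(o + 4)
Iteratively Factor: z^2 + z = (z + 1)*(z)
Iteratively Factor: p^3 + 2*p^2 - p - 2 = (p + 1)*(p^2 + p - 2) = (p - 1)*(p + 1)*(p + 2)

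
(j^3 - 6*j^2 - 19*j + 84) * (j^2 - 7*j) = j^5 - 13*j^4 + 23*j^3 + 217*j^2 - 588*j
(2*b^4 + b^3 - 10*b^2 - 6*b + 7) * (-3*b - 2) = -6*b^5 - 7*b^4 + 28*b^3 + 38*b^2 - 9*b - 14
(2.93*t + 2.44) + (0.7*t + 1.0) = 3.63*t + 3.44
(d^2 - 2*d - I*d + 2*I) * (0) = 0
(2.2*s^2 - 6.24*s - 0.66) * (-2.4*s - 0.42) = -5.28*s^3 + 14.052*s^2 + 4.2048*s + 0.2772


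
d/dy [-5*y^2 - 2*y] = -10*y - 2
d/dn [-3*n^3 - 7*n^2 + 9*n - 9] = -9*n^2 - 14*n + 9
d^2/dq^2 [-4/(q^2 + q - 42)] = 8*(q^2 + q - (2*q + 1)^2 - 42)/(q^2 + q - 42)^3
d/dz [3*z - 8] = 3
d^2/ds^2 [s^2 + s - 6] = 2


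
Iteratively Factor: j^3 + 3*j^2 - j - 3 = (j + 1)*(j^2 + 2*j - 3) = (j + 1)*(j + 3)*(j - 1)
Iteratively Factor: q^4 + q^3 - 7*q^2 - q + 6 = (q + 1)*(q^3 - 7*q + 6) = (q + 1)*(q + 3)*(q^2 - 3*q + 2) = (q - 1)*(q + 1)*(q + 3)*(q - 2)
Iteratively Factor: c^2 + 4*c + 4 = (c + 2)*(c + 2)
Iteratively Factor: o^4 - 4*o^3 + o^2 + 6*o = (o)*(o^3 - 4*o^2 + o + 6) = o*(o - 2)*(o^2 - 2*o - 3) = o*(o - 2)*(o + 1)*(o - 3)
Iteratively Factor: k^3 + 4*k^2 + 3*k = (k)*(k^2 + 4*k + 3) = k*(k + 1)*(k + 3)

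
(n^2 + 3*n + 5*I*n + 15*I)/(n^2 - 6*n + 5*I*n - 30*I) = (n + 3)/(n - 6)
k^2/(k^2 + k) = k/(k + 1)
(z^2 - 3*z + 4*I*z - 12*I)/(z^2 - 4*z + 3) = (z + 4*I)/(z - 1)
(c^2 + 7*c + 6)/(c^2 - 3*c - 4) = (c + 6)/(c - 4)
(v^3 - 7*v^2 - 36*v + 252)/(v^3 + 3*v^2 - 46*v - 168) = (v - 6)/(v + 4)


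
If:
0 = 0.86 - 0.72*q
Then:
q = 1.19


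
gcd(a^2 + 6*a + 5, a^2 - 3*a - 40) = a + 5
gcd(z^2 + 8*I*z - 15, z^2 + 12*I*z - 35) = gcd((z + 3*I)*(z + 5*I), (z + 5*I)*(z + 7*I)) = z + 5*I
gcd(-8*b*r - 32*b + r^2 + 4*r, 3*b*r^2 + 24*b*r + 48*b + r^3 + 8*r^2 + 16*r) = r + 4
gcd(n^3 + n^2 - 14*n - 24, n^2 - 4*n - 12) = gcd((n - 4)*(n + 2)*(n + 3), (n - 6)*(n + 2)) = n + 2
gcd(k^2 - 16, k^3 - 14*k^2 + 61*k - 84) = k - 4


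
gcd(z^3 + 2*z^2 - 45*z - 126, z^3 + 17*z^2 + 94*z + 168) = z + 6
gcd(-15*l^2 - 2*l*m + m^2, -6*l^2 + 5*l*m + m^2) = 1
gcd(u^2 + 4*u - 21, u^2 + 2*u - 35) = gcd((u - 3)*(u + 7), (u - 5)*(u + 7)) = u + 7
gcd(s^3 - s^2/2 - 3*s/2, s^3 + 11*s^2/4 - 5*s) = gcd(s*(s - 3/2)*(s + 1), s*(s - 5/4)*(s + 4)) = s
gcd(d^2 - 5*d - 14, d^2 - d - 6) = d + 2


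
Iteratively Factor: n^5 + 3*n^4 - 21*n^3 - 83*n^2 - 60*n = (n + 3)*(n^4 - 21*n^2 - 20*n) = (n + 1)*(n + 3)*(n^3 - n^2 - 20*n) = n*(n + 1)*(n + 3)*(n^2 - n - 20) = n*(n - 5)*(n + 1)*(n + 3)*(n + 4)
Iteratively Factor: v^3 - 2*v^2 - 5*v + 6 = (v - 1)*(v^2 - v - 6) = (v - 1)*(v + 2)*(v - 3)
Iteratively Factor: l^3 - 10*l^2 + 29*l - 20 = (l - 5)*(l^2 - 5*l + 4) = (l - 5)*(l - 4)*(l - 1)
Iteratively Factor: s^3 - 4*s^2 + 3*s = (s - 3)*(s^2 - s) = s*(s - 3)*(s - 1)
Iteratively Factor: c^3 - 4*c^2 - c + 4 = (c - 4)*(c^2 - 1) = (c - 4)*(c + 1)*(c - 1)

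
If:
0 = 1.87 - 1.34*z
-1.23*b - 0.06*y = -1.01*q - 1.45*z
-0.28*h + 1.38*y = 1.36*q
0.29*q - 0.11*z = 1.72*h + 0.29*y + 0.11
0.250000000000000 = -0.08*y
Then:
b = -0.78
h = -0.16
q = -3.14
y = -3.12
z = 1.40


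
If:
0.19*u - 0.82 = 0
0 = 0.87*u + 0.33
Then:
No Solution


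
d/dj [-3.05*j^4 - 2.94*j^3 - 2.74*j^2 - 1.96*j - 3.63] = -12.2*j^3 - 8.82*j^2 - 5.48*j - 1.96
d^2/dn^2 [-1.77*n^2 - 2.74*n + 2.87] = -3.54000000000000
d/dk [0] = 0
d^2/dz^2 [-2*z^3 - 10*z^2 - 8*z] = -12*z - 20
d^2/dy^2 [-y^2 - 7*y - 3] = -2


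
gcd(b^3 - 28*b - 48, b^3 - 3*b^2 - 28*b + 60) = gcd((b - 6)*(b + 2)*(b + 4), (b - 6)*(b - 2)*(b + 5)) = b - 6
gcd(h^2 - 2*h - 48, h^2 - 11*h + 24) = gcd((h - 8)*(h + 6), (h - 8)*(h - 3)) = h - 8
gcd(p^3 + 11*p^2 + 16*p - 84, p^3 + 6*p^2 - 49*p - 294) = p^2 + 13*p + 42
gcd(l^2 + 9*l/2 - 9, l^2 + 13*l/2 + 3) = l + 6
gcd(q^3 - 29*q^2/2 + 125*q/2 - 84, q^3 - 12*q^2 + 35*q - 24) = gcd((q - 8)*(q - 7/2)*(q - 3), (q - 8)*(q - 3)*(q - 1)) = q^2 - 11*q + 24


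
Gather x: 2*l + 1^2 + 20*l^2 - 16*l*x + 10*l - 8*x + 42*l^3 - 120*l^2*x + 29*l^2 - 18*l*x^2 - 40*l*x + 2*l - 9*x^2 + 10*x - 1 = 42*l^3 + 49*l^2 + 14*l + x^2*(-18*l - 9) + x*(-120*l^2 - 56*l + 2)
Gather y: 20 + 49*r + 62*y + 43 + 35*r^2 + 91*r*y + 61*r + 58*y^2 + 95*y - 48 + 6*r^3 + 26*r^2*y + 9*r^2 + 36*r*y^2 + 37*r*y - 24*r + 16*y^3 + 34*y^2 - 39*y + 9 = 6*r^3 + 44*r^2 + 86*r + 16*y^3 + y^2*(36*r + 92) + y*(26*r^2 + 128*r + 118) + 24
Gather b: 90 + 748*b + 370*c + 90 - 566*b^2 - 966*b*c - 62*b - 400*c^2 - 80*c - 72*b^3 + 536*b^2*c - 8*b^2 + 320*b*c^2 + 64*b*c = -72*b^3 + b^2*(536*c - 574) + b*(320*c^2 - 902*c + 686) - 400*c^2 + 290*c + 180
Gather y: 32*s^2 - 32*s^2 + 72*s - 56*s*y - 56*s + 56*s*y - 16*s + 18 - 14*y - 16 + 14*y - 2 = 0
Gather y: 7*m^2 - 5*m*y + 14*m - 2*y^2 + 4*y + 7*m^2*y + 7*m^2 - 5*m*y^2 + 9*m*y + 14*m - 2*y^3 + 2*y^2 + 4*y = 14*m^2 - 5*m*y^2 + 28*m - 2*y^3 + y*(7*m^2 + 4*m + 8)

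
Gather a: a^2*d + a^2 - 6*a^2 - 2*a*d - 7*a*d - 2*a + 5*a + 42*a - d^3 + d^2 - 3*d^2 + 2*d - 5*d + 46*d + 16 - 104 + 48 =a^2*(d - 5) + a*(45 - 9*d) - d^3 - 2*d^2 + 43*d - 40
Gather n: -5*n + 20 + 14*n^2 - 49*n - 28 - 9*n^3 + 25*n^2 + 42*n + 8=-9*n^3 + 39*n^2 - 12*n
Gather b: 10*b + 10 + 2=10*b + 12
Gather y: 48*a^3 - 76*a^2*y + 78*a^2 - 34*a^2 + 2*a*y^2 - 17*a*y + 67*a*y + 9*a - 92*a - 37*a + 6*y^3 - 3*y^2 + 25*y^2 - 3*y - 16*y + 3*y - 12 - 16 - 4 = 48*a^3 + 44*a^2 - 120*a + 6*y^3 + y^2*(2*a + 22) + y*(-76*a^2 + 50*a - 16) - 32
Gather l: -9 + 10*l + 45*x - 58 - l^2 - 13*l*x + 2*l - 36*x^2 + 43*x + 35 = -l^2 + l*(12 - 13*x) - 36*x^2 + 88*x - 32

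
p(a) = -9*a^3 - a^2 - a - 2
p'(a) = -27*a^2 - 2*a - 1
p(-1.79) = 48.20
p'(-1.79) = -83.93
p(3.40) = -370.70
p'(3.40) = -319.92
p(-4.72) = 926.83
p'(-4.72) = -593.08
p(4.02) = -606.86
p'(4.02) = -445.37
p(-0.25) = -1.67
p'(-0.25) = -2.19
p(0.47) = -3.63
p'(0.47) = -7.90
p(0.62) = -5.15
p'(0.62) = -12.62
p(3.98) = -589.22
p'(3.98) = -436.65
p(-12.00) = 15418.00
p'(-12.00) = -3865.00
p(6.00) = -1988.00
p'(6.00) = -985.00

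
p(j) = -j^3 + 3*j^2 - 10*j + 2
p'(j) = -3*j^2 + 6*j - 10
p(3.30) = -34.27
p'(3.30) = -22.87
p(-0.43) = 6.93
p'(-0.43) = -13.13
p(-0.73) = 11.29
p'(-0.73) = -15.98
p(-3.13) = 93.35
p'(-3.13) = -58.17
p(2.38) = -18.29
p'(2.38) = -12.71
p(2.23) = -16.47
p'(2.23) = -11.54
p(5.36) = -119.40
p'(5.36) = -64.03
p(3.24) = -32.92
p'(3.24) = -22.05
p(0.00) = 2.00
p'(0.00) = -10.00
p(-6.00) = 386.00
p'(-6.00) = -154.00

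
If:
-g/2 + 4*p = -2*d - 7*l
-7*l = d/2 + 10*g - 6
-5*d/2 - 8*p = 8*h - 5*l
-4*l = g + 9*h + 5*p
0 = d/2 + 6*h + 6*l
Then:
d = 723/2371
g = 1391/2371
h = -215/9484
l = -13/4742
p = -705/9484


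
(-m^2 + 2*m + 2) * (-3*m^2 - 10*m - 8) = 3*m^4 + 4*m^3 - 18*m^2 - 36*m - 16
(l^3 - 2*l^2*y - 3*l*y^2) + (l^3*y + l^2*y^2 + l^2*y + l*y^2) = l^3*y + l^3 + l^2*y^2 - l^2*y - 2*l*y^2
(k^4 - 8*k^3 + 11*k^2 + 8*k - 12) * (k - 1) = k^5 - 9*k^4 + 19*k^3 - 3*k^2 - 20*k + 12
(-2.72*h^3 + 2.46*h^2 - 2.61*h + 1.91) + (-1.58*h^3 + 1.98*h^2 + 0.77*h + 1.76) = -4.3*h^3 + 4.44*h^2 - 1.84*h + 3.67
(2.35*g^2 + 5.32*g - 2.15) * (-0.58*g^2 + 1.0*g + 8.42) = -1.363*g^4 - 0.7356*g^3 + 26.354*g^2 + 42.6444*g - 18.103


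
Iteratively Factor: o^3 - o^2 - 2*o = (o)*(o^2 - o - 2) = o*(o - 2)*(o + 1)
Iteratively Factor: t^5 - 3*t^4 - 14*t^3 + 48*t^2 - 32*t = (t - 1)*(t^4 - 2*t^3 - 16*t^2 + 32*t) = (t - 4)*(t - 1)*(t^3 + 2*t^2 - 8*t) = (t - 4)*(t - 2)*(t - 1)*(t^2 + 4*t) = (t - 4)*(t - 2)*(t - 1)*(t + 4)*(t)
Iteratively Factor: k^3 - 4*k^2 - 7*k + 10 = (k - 5)*(k^2 + k - 2) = (k - 5)*(k - 1)*(k + 2)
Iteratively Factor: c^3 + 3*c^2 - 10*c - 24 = (c + 2)*(c^2 + c - 12) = (c - 3)*(c + 2)*(c + 4)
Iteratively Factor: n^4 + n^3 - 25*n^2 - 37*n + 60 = (n - 1)*(n^3 + 2*n^2 - 23*n - 60) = (n - 5)*(n - 1)*(n^2 + 7*n + 12) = (n - 5)*(n - 1)*(n + 4)*(n + 3)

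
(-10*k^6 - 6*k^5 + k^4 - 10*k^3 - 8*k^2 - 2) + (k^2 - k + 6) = -10*k^6 - 6*k^5 + k^4 - 10*k^3 - 7*k^2 - k + 4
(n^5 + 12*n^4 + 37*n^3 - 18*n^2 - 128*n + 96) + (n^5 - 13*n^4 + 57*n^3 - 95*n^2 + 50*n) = 2*n^5 - n^4 + 94*n^3 - 113*n^2 - 78*n + 96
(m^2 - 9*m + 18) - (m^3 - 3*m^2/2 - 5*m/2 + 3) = -m^3 + 5*m^2/2 - 13*m/2 + 15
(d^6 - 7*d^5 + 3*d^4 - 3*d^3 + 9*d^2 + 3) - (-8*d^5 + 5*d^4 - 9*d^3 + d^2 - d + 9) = d^6 + d^5 - 2*d^4 + 6*d^3 + 8*d^2 + d - 6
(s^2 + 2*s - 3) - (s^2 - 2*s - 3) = 4*s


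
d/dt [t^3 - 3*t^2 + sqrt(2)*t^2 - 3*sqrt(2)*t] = 3*t^2 - 6*t + 2*sqrt(2)*t - 3*sqrt(2)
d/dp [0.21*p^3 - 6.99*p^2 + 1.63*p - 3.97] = 0.63*p^2 - 13.98*p + 1.63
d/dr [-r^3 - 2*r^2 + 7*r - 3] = -3*r^2 - 4*r + 7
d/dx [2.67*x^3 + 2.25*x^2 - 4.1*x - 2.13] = 8.01*x^2 + 4.5*x - 4.1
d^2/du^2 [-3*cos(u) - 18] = 3*cos(u)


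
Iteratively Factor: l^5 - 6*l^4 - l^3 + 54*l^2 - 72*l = (l + 3)*(l^4 - 9*l^3 + 26*l^2 - 24*l) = (l - 3)*(l + 3)*(l^3 - 6*l^2 + 8*l) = (l - 4)*(l - 3)*(l + 3)*(l^2 - 2*l) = l*(l - 4)*(l - 3)*(l + 3)*(l - 2)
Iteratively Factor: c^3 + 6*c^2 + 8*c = (c + 4)*(c^2 + 2*c) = c*(c + 4)*(c + 2)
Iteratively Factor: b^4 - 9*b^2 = (b)*(b^3 - 9*b) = b^2*(b^2 - 9) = b^2*(b + 3)*(b - 3)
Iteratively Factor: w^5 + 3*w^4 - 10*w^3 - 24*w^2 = (w)*(w^4 + 3*w^3 - 10*w^2 - 24*w) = w*(w + 2)*(w^3 + w^2 - 12*w) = w*(w + 2)*(w + 4)*(w^2 - 3*w) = w^2*(w + 2)*(w + 4)*(w - 3)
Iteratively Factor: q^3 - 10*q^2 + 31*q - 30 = (q - 5)*(q^2 - 5*q + 6) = (q - 5)*(q - 3)*(q - 2)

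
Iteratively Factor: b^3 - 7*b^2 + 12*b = (b - 3)*(b^2 - 4*b) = b*(b - 3)*(b - 4)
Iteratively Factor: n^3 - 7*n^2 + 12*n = (n)*(n^2 - 7*n + 12) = n*(n - 3)*(n - 4)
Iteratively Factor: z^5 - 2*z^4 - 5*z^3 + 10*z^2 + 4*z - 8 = (z + 2)*(z^4 - 4*z^3 + 3*z^2 + 4*z - 4) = (z + 1)*(z + 2)*(z^3 - 5*z^2 + 8*z - 4) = (z - 2)*(z + 1)*(z + 2)*(z^2 - 3*z + 2) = (z - 2)*(z - 1)*(z + 1)*(z + 2)*(z - 2)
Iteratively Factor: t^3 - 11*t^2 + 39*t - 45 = (t - 3)*(t^2 - 8*t + 15) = (t - 3)^2*(t - 5)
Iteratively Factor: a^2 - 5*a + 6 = (a - 2)*(a - 3)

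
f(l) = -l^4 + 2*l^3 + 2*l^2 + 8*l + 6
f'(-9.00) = 3374.00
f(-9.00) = -7923.00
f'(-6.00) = 1064.00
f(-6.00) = -1698.00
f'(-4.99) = 634.45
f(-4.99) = -852.64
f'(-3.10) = 172.42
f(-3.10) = -151.51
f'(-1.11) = 16.42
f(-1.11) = -4.67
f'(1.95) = 8.96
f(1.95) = 29.58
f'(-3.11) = 173.91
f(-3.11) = -153.25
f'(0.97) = 13.87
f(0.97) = 16.58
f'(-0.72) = 9.72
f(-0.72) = 0.26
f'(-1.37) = 24.07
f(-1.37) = -9.87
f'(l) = -4*l^3 + 6*l^2 + 4*l + 8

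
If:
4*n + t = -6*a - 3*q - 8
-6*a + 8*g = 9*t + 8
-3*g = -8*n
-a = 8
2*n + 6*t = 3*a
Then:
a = -8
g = -608/73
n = -228/73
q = 4048/219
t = -216/73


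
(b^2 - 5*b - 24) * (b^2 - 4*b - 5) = b^4 - 9*b^3 - 9*b^2 + 121*b + 120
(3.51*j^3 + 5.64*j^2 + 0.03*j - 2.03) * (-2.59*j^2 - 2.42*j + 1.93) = -9.0909*j^5 - 23.1018*j^4 - 6.9522*j^3 + 16.0703*j^2 + 4.9705*j - 3.9179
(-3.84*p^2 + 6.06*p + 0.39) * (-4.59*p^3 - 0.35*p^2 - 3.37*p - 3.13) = 17.6256*p^5 - 26.4714*p^4 + 9.0297*p^3 - 8.5395*p^2 - 20.2821*p - 1.2207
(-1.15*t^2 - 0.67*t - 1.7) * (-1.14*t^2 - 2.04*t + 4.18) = 1.311*t^4 + 3.1098*t^3 - 1.5022*t^2 + 0.6674*t - 7.106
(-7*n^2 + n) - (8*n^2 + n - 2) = 2 - 15*n^2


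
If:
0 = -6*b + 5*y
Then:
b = 5*y/6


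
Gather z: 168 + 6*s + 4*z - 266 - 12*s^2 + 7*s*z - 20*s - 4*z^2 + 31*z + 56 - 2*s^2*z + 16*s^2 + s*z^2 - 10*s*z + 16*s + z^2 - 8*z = 4*s^2 + 2*s + z^2*(s - 3) + z*(-2*s^2 - 3*s + 27) - 42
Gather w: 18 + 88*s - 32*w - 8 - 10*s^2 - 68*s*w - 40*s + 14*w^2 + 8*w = -10*s^2 + 48*s + 14*w^2 + w*(-68*s - 24) + 10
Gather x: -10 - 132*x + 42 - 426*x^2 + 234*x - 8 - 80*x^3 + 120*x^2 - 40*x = -80*x^3 - 306*x^2 + 62*x + 24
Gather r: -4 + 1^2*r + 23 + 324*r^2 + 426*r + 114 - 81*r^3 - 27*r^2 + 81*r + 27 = -81*r^3 + 297*r^2 + 508*r + 160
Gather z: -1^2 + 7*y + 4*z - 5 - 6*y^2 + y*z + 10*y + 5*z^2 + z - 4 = -6*y^2 + 17*y + 5*z^2 + z*(y + 5) - 10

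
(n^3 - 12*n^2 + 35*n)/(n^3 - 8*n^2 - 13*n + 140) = n/(n + 4)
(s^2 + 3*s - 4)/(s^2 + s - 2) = (s + 4)/(s + 2)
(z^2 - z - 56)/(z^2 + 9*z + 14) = (z - 8)/(z + 2)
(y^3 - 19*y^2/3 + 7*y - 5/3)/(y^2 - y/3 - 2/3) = (3*y^2 - 16*y + 5)/(3*y + 2)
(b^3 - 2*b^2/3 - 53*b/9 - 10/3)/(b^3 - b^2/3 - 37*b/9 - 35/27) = 3*(3*b^2 - 7*b - 6)/(9*b^2 - 18*b - 7)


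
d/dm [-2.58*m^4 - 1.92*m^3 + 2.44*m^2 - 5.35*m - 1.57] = -10.32*m^3 - 5.76*m^2 + 4.88*m - 5.35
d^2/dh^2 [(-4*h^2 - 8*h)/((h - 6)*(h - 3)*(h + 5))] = 8*(-h^6 - 6*h^5 - 57*h^4 + 652*h^3 - 2160*h - 12960)/(h^9 - 12*h^8 - 33*h^7 + 854*h^6 - 1269*h^5 - 19008*h^4 + 62937*h^3 + 99630*h^2 - 656100*h + 729000)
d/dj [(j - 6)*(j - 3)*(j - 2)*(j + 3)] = 4*j^3 - 24*j^2 + 6*j + 72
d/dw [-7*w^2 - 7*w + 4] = -14*w - 7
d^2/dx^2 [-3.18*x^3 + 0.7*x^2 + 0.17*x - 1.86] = 1.4 - 19.08*x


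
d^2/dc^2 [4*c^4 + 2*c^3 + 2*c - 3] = 12*c*(4*c + 1)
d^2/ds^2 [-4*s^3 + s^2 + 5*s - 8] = 2 - 24*s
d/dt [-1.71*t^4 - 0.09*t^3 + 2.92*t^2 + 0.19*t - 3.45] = -6.84*t^3 - 0.27*t^2 + 5.84*t + 0.19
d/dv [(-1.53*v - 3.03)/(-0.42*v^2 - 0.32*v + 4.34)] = (0.6426*v^2 + 0.4896*v - (0.84*v + 0.32)*(1.53*v + 3.03) - 6.6402)/(0.42*v^2 + 0.32*v - 4.34)^2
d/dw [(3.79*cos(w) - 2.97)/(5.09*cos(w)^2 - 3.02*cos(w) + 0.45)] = (19.2911*cos(w)^2 - 30.2346*cos(w) + 7.2639)*sin(w)/(25.9081*cos(w)^4 - 30.7436*cos(w)^3 + 13.7014*cos(w)^2 - 2.718*cos(w) + 0.2025)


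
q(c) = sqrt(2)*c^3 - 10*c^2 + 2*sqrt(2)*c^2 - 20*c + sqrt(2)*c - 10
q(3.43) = -101.05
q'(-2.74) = 52.57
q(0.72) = -26.57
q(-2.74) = -42.01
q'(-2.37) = 39.24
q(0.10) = -11.93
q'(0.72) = -26.71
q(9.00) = 272.79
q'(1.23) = -29.81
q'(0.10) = -19.98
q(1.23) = -41.08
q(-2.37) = -25.06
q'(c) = 3*sqrt(2)*c^2 - 20*c + 4*sqrt(2)*c - 20 + sqrt(2)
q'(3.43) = -17.87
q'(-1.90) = 23.98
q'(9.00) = 195.98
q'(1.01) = -28.74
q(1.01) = -34.63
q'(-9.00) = 454.16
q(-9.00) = -1454.59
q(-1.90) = -10.28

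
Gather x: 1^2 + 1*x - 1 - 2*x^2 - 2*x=-2*x^2 - x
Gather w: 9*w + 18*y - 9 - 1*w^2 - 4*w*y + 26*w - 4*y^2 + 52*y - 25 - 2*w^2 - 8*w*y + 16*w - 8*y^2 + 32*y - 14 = -3*w^2 + w*(51 - 12*y) - 12*y^2 + 102*y - 48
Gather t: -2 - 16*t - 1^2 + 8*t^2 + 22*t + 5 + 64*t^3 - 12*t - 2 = 64*t^3 + 8*t^2 - 6*t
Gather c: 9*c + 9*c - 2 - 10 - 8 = 18*c - 20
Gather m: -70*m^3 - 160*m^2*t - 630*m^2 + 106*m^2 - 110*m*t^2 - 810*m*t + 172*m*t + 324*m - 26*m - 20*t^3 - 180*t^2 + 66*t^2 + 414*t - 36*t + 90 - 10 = -70*m^3 + m^2*(-160*t - 524) + m*(-110*t^2 - 638*t + 298) - 20*t^3 - 114*t^2 + 378*t + 80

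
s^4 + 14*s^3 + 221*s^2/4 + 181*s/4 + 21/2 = (s + 1/2)^2*(s + 6)*(s + 7)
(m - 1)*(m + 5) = m^2 + 4*m - 5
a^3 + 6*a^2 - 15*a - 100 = (a - 4)*(a + 5)^2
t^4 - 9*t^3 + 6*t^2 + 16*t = t*(t - 8)*(t - 2)*(t + 1)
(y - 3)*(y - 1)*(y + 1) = y^3 - 3*y^2 - y + 3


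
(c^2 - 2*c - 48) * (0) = 0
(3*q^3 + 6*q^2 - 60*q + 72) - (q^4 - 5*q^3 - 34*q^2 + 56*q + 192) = -q^4 + 8*q^3 + 40*q^2 - 116*q - 120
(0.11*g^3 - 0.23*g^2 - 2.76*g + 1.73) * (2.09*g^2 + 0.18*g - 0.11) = 0.2299*g^5 - 0.4609*g^4 - 5.8219*g^3 + 3.1442*g^2 + 0.615*g - 0.1903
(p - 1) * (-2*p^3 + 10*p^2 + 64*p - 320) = -2*p^4 + 12*p^3 + 54*p^2 - 384*p + 320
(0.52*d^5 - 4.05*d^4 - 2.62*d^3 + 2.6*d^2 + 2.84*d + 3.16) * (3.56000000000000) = 1.8512*d^5 - 14.418*d^4 - 9.3272*d^3 + 9.256*d^2 + 10.1104*d + 11.2496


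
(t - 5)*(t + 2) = t^2 - 3*t - 10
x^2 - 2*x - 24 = (x - 6)*(x + 4)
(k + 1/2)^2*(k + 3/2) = k^3 + 5*k^2/2 + 7*k/4 + 3/8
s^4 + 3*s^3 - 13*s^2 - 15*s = s*(s - 3)*(s + 1)*(s + 5)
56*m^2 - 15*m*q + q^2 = (-8*m + q)*(-7*m + q)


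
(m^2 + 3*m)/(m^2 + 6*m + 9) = m/(m + 3)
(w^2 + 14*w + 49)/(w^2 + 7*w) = (w + 7)/w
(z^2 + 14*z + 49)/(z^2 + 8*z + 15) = (z^2 + 14*z + 49)/(z^2 + 8*z + 15)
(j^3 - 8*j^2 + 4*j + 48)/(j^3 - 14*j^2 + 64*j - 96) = (j + 2)/(j - 4)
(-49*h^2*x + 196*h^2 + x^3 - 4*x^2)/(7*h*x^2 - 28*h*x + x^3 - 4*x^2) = (-7*h + x)/x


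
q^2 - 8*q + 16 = (q - 4)^2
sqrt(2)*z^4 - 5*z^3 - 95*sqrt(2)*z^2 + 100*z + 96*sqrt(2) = (z - 8*sqrt(2))*(z - sqrt(2))*(z + 6*sqrt(2))*(sqrt(2)*z + 1)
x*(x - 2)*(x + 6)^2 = x^4 + 10*x^3 + 12*x^2 - 72*x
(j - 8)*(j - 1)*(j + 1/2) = j^3 - 17*j^2/2 + 7*j/2 + 4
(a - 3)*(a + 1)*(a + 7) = a^3 + 5*a^2 - 17*a - 21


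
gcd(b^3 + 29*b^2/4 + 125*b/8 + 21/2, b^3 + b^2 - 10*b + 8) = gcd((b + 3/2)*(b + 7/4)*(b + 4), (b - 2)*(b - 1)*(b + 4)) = b + 4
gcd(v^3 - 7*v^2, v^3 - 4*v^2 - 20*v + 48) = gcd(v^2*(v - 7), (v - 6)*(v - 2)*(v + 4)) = 1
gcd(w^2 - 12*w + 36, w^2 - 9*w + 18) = w - 6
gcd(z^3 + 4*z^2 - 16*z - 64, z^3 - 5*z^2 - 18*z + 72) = z + 4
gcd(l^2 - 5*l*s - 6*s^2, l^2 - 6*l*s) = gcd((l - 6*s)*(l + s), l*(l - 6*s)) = -l + 6*s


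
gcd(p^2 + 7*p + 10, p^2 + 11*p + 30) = p + 5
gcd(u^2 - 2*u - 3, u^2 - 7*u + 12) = u - 3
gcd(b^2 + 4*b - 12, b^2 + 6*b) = b + 6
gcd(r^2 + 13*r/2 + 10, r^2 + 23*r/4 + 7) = r + 4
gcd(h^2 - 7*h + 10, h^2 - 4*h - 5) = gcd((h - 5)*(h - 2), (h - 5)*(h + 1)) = h - 5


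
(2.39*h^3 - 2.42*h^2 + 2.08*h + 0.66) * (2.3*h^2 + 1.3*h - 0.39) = 5.497*h^5 - 2.459*h^4 + 0.7059*h^3 + 5.1658*h^2 + 0.0468000000000001*h - 0.2574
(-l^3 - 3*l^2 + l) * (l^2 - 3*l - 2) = -l^5 + 12*l^3 + 3*l^2 - 2*l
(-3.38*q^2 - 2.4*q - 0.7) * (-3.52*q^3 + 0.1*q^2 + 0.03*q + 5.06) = 11.8976*q^5 + 8.11*q^4 + 2.1226*q^3 - 17.2448*q^2 - 12.165*q - 3.542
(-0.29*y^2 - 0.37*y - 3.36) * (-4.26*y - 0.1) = 1.2354*y^3 + 1.6052*y^2 + 14.3506*y + 0.336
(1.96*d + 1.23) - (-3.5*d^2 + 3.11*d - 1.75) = 3.5*d^2 - 1.15*d + 2.98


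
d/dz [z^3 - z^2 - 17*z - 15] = 3*z^2 - 2*z - 17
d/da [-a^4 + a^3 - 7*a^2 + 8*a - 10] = -4*a^3 + 3*a^2 - 14*a + 8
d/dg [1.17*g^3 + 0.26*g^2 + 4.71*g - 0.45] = 3.51*g^2 + 0.52*g + 4.71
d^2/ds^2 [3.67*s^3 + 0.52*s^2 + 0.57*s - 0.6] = 22.02*s + 1.04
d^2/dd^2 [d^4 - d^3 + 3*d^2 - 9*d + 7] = 12*d^2 - 6*d + 6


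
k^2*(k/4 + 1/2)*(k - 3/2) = k^4/4 + k^3/8 - 3*k^2/4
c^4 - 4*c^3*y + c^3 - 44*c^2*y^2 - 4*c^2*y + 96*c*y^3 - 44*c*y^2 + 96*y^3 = (c + 1)*(c - 8*y)*(c - 2*y)*(c + 6*y)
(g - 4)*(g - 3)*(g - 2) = g^3 - 9*g^2 + 26*g - 24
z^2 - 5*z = z*(z - 5)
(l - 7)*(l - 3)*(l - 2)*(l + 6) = l^4 - 6*l^3 - 31*l^2 + 204*l - 252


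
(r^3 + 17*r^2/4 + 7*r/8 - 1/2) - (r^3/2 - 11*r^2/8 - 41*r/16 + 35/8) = r^3/2 + 45*r^2/8 + 55*r/16 - 39/8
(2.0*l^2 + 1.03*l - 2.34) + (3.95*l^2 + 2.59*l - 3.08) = 5.95*l^2 + 3.62*l - 5.42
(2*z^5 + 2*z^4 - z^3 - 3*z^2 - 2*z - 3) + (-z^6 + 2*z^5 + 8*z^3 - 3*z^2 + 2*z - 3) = -z^6 + 4*z^5 + 2*z^4 + 7*z^3 - 6*z^2 - 6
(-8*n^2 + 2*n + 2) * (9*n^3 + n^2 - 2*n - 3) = -72*n^5 + 10*n^4 + 36*n^3 + 22*n^2 - 10*n - 6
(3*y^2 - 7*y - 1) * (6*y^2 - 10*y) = 18*y^4 - 72*y^3 + 64*y^2 + 10*y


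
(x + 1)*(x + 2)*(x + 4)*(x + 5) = x^4 + 12*x^3 + 49*x^2 + 78*x + 40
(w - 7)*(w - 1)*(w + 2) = w^3 - 6*w^2 - 9*w + 14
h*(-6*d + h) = -6*d*h + h^2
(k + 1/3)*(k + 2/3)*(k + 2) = k^3 + 3*k^2 + 20*k/9 + 4/9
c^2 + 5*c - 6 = (c - 1)*(c + 6)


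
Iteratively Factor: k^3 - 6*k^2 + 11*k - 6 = (k - 3)*(k^2 - 3*k + 2) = (k - 3)*(k - 2)*(k - 1)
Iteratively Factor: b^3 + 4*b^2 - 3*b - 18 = (b + 3)*(b^2 + b - 6) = (b + 3)^2*(b - 2)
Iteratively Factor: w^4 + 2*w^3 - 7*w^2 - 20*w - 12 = (w - 3)*(w^3 + 5*w^2 + 8*w + 4) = (w - 3)*(w + 2)*(w^2 + 3*w + 2) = (w - 3)*(w + 1)*(w + 2)*(w + 2)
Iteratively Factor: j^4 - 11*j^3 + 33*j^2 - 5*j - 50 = (j - 5)*(j^3 - 6*j^2 + 3*j + 10) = (j - 5)^2*(j^2 - j - 2) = (j - 5)^2*(j - 2)*(j + 1)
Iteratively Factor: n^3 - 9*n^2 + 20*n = (n)*(n^2 - 9*n + 20) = n*(n - 4)*(n - 5)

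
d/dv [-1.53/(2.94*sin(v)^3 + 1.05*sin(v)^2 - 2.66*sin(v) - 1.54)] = (13.4946*sin(v)^2 + 3.213*sin(v) - 4.0698)*cos(v)/(2.94*sin(v)^3 + 1.05*sin(v)^2 - 2.66*sin(v) - 1.54)^2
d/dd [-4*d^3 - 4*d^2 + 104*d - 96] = -12*d^2 - 8*d + 104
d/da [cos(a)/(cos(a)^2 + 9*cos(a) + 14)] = (cos(a)^2 - 14)*sin(a)/((cos(a) + 2)^2*(cos(a) + 7)^2)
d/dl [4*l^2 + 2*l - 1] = 8*l + 2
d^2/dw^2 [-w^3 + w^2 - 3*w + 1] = 2 - 6*w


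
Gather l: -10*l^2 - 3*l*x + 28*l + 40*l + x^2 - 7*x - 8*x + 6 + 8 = -10*l^2 + l*(68 - 3*x) + x^2 - 15*x + 14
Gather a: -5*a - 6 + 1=-5*a - 5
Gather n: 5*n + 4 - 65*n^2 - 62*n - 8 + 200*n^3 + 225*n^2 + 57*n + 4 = 200*n^3 + 160*n^2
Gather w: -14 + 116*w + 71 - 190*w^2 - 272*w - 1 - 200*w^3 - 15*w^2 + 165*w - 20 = -200*w^3 - 205*w^2 + 9*w + 36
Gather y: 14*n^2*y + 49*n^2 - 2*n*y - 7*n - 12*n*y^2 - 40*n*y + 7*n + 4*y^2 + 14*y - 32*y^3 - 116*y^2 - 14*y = 49*n^2 - 32*y^3 + y^2*(-12*n - 112) + y*(14*n^2 - 42*n)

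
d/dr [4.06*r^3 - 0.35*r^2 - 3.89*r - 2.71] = 12.18*r^2 - 0.7*r - 3.89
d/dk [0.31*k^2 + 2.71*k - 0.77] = 0.62*k + 2.71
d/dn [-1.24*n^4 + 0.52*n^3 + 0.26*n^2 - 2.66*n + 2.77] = -4.96*n^3 + 1.56*n^2 + 0.52*n - 2.66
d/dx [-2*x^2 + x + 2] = 1 - 4*x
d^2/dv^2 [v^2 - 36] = 2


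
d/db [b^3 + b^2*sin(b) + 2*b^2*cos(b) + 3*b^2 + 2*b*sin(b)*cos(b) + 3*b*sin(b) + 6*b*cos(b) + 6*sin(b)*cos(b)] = -2*b^2*sin(b) + b^2*cos(b) + 3*b^2 - 4*b*sin(b) + 7*b*cos(b) + 2*b*cos(2*b) + 6*b + 3*sin(b) + sin(2*b) + 6*cos(b) + 6*cos(2*b)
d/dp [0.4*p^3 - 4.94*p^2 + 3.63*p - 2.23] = 1.2*p^2 - 9.88*p + 3.63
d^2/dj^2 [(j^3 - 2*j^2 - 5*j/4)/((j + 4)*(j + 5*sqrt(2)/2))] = 2*(60*sqrt(2)*j^3 + 141*j^3 + 600*j^2 + 720*sqrt(2)*j^2 + 150*sqrt(2)*j + 2400*j - 1350 + 200*sqrt(2))/(4*j^6 + 30*sqrt(2)*j^5 + 48*j^5 + 342*j^4 + 360*sqrt(2)*j^4 + 2056*j^3 + 1565*sqrt(2)*j^3 + 3420*sqrt(2)*j^2 + 7200*j^2 + 6000*sqrt(2)*j + 9600*j + 8000*sqrt(2))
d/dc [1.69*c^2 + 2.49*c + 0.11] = 3.38*c + 2.49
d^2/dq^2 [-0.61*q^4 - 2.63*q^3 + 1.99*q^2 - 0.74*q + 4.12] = -7.32*q^2 - 15.78*q + 3.98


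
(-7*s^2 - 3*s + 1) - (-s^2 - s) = -6*s^2 - 2*s + 1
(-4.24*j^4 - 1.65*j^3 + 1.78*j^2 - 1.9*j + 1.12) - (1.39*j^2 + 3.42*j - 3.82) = -4.24*j^4 - 1.65*j^3 + 0.39*j^2 - 5.32*j + 4.94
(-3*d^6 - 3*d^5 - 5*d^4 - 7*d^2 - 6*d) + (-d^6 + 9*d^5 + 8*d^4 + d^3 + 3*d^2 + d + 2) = -4*d^6 + 6*d^5 + 3*d^4 + d^3 - 4*d^2 - 5*d + 2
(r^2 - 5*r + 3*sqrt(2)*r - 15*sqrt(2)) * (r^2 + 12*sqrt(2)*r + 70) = r^4 - 5*r^3 + 15*sqrt(2)*r^3 - 75*sqrt(2)*r^2 + 142*r^2 - 710*r + 210*sqrt(2)*r - 1050*sqrt(2)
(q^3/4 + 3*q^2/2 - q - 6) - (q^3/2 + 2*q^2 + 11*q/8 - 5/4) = -q^3/4 - q^2/2 - 19*q/8 - 19/4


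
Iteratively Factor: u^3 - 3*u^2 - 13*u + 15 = (u - 1)*(u^2 - 2*u - 15) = (u - 1)*(u + 3)*(u - 5)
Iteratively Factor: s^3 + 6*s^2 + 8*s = (s + 2)*(s^2 + 4*s) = s*(s + 2)*(s + 4)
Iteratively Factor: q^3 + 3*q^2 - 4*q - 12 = (q + 3)*(q^2 - 4) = (q + 2)*(q + 3)*(q - 2)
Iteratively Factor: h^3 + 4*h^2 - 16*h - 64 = (h - 4)*(h^2 + 8*h + 16) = (h - 4)*(h + 4)*(h + 4)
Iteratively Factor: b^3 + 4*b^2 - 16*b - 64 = (b + 4)*(b^2 - 16) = (b + 4)^2*(b - 4)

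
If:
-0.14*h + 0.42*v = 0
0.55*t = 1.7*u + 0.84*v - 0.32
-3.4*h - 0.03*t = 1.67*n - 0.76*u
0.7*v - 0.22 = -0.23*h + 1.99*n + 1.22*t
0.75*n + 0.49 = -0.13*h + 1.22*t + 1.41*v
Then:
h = 0.16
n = -0.21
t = 0.23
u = 0.24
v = 0.05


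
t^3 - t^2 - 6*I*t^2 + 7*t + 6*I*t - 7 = (t - 1)*(t - 7*I)*(t + I)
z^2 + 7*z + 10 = (z + 2)*(z + 5)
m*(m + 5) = m^2 + 5*m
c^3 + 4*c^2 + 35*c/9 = c*(c + 5/3)*(c + 7/3)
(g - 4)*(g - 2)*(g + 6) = g^3 - 28*g + 48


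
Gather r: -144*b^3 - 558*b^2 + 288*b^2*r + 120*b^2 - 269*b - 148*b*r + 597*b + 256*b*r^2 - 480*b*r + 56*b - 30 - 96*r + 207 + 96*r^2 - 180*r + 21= -144*b^3 - 438*b^2 + 384*b + r^2*(256*b + 96) + r*(288*b^2 - 628*b - 276) + 198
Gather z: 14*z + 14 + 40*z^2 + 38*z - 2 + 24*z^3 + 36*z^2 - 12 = 24*z^3 + 76*z^2 + 52*z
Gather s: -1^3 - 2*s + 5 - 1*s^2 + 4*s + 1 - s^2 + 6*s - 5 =-2*s^2 + 8*s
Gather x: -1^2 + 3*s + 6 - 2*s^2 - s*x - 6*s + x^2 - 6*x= -2*s^2 - 3*s + x^2 + x*(-s - 6) + 5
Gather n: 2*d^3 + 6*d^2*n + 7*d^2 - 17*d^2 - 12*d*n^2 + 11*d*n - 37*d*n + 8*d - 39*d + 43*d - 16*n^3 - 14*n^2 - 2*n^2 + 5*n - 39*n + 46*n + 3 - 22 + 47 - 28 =2*d^3 - 10*d^2 + 12*d - 16*n^3 + n^2*(-12*d - 16) + n*(6*d^2 - 26*d + 12)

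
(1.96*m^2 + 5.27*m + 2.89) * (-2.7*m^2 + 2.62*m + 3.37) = -5.292*m^4 - 9.0938*m^3 + 12.6096*m^2 + 25.3317*m + 9.7393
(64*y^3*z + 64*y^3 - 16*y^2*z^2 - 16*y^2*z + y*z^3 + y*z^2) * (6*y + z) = 384*y^4*z + 384*y^4 - 32*y^3*z^2 - 32*y^3*z - 10*y^2*z^3 - 10*y^2*z^2 + y*z^4 + y*z^3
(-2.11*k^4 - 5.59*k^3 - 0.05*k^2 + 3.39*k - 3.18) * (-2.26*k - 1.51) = 4.7686*k^5 + 15.8195*k^4 + 8.5539*k^3 - 7.5859*k^2 + 2.0679*k + 4.8018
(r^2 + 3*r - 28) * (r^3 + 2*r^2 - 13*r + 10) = r^5 + 5*r^4 - 35*r^3 - 85*r^2 + 394*r - 280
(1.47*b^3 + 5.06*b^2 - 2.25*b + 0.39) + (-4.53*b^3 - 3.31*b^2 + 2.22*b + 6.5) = -3.06*b^3 + 1.75*b^2 - 0.0299999999999998*b + 6.89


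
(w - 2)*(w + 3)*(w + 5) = w^3 + 6*w^2 - w - 30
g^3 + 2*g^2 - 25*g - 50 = (g - 5)*(g + 2)*(g + 5)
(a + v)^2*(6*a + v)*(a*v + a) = 6*a^4*v + 6*a^4 + 13*a^3*v^2 + 13*a^3*v + 8*a^2*v^3 + 8*a^2*v^2 + a*v^4 + a*v^3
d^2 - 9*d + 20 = (d - 5)*(d - 4)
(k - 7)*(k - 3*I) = k^2 - 7*k - 3*I*k + 21*I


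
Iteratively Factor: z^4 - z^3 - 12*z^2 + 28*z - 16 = (z - 2)*(z^3 + z^2 - 10*z + 8) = (z - 2)*(z - 1)*(z^2 + 2*z - 8) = (z - 2)*(z - 1)*(z + 4)*(z - 2)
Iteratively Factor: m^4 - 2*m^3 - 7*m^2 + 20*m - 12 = (m + 3)*(m^3 - 5*m^2 + 8*m - 4) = (m - 2)*(m + 3)*(m^2 - 3*m + 2) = (m - 2)^2*(m + 3)*(m - 1)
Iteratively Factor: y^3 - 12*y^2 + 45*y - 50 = (y - 5)*(y^2 - 7*y + 10) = (y - 5)*(y - 2)*(y - 5)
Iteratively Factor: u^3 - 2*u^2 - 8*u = (u)*(u^2 - 2*u - 8) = u*(u - 4)*(u + 2)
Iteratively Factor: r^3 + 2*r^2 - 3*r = (r - 1)*(r^2 + 3*r) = (r - 1)*(r + 3)*(r)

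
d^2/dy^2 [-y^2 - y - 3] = -2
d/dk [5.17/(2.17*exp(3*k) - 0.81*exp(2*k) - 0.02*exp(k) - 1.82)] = (-33.6567*exp(2*k) + 8.3754*exp(k) + 0.1034)*exp(k)/(-2.17*exp(3*k) + 0.81*exp(2*k) + 0.02*exp(k) + 1.82)^2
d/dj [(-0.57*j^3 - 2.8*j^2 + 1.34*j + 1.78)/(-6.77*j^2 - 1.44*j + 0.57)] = (3.8589*j^4 + 1.6416*j^3 + 12.1291*j^2 + 20.9092*j + 3.327)/(45.8329*j^4 + 19.4976*j^3 - 5.6442*j^2 - 1.6416*j + 0.3249)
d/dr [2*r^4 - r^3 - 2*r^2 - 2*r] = 8*r^3 - 3*r^2 - 4*r - 2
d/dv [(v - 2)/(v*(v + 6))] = (-v^2 + 4*v + 12)/(v^2*(v^2 + 12*v + 36))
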